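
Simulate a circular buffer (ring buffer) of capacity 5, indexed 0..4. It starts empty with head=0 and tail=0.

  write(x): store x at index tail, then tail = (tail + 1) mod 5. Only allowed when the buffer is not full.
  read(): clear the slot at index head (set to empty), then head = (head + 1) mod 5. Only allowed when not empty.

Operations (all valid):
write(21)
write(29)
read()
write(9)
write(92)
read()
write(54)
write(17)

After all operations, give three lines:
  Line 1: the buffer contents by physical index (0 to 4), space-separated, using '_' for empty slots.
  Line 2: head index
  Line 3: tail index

write(21): buf=[21 _ _ _ _], head=0, tail=1, size=1
write(29): buf=[21 29 _ _ _], head=0, tail=2, size=2
read(): buf=[_ 29 _ _ _], head=1, tail=2, size=1
write(9): buf=[_ 29 9 _ _], head=1, tail=3, size=2
write(92): buf=[_ 29 9 92 _], head=1, tail=4, size=3
read(): buf=[_ _ 9 92 _], head=2, tail=4, size=2
write(54): buf=[_ _ 9 92 54], head=2, tail=0, size=3
write(17): buf=[17 _ 9 92 54], head=2, tail=1, size=4

Answer: 17 _ 9 92 54
2
1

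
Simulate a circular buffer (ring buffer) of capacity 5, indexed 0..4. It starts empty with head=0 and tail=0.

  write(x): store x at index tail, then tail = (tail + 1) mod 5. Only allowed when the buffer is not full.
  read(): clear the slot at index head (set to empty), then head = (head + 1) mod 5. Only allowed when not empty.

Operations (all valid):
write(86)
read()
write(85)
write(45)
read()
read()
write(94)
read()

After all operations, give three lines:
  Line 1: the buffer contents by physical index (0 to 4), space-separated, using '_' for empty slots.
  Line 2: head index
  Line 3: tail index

Answer: _ _ _ _ _
4
4

Derivation:
write(86): buf=[86 _ _ _ _], head=0, tail=1, size=1
read(): buf=[_ _ _ _ _], head=1, tail=1, size=0
write(85): buf=[_ 85 _ _ _], head=1, tail=2, size=1
write(45): buf=[_ 85 45 _ _], head=1, tail=3, size=2
read(): buf=[_ _ 45 _ _], head=2, tail=3, size=1
read(): buf=[_ _ _ _ _], head=3, tail=3, size=0
write(94): buf=[_ _ _ 94 _], head=3, tail=4, size=1
read(): buf=[_ _ _ _ _], head=4, tail=4, size=0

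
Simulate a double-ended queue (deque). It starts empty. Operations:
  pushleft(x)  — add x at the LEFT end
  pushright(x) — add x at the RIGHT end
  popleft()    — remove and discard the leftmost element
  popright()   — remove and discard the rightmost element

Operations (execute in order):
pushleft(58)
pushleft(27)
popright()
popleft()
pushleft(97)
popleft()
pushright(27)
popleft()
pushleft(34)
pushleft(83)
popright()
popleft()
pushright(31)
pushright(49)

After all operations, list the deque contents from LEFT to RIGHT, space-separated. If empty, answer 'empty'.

Answer: 31 49

Derivation:
pushleft(58): [58]
pushleft(27): [27, 58]
popright(): [27]
popleft(): []
pushleft(97): [97]
popleft(): []
pushright(27): [27]
popleft(): []
pushleft(34): [34]
pushleft(83): [83, 34]
popright(): [83]
popleft(): []
pushright(31): [31]
pushright(49): [31, 49]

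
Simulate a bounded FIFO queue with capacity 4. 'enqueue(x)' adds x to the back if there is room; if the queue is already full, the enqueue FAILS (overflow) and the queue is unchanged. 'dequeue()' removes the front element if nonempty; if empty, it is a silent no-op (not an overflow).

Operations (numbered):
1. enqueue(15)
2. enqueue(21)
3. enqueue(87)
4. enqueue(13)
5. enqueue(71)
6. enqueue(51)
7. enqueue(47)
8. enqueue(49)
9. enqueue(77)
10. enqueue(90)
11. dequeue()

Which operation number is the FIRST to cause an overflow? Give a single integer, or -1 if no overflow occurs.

1. enqueue(15): size=1
2. enqueue(21): size=2
3. enqueue(87): size=3
4. enqueue(13): size=4
5. enqueue(71): size=4=cap → OVERFLOW (fail)
6. enqueue(51): size=4=cap → OVERFLOW (fail)
7. enqueue(47): size=4=cap → OVERFLOW (fail)
8. enqueue(49): size=4=cap → OVERFLOW (fail)
9. enqueue(77): size=4=cap → OVERFLOW (fail)
10. enqueue(90): size=4=cap → OVERFLOW (fail)
11. dequeue(): size=3

Answer: 5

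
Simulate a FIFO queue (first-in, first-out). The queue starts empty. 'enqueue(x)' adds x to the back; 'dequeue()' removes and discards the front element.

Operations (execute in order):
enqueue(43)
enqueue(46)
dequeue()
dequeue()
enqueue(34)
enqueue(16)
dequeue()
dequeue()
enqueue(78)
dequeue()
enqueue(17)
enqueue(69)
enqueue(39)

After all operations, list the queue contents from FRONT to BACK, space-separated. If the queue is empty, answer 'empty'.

Answer: 17 69 39

Derivation:
enqueue(43): [43]
enqueue(46): [43, 46]
dequeue(): [46]
dequeue(): []
enqueue(34): [34]
enqueue(16): [34, 16]
dequeue(): [16]
dequeue(): []
enqueue(78): [78]
dequeue(): []
enqueue(17): [17]
enqueue(69): [17, 69]
enqueue(39): [17, 69, 39]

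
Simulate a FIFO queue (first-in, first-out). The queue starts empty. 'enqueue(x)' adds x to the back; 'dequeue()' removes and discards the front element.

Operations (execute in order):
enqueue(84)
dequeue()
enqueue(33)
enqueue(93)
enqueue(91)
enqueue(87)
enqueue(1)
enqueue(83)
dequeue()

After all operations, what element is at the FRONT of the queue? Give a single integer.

enqueue(84): queue = [84]
dequeue(): queue = []
enqueue(33): queue = [33]
enqueue(93): queue = [33, 93]
enqueue(91): queue = [33, 93, 91]
enqueue(87): queue = [33, 93, 91, 87]
enqueue(1): queue = [33, 93, 91, 87, 1]
enqueue(83): queue = [33, 93, 91, 87, 1, 83]
dequeue(): queue = [93, 91, 87, 1, 83]

Answer: 93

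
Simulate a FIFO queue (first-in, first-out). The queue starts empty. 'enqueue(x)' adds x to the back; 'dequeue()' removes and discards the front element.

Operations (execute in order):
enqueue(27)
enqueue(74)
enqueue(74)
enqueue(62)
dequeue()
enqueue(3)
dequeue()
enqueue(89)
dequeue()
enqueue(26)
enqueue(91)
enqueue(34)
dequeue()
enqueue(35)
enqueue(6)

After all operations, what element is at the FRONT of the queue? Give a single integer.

enqueue(27): queue = [27]
enqueue(74): queue = [27, 74]
enqueue(74): queue = [27, 74, 74]
enqueue(62): queue = [27, 74, 74, 62]
dequeue(): queue = [74, 74, 62]
enqueue(3): queue = [74, 74, 62, 3]
dequeue(): queue = [74, 62, 3]
enqueue(89): queue = [74, 62, 3, 89]
dequeue(): queue = [62, 3, 89]
enqueue(26): queue = [62, 3, 89, 26]
enqueue(91): queue = [62, 3, 89, 26, 91]
enqueue(34): queue = [62, 3, 89, 26, 91, 34]
dequeue(): queue = [3, 89, 26, 91, 34]
enqueue(35): queue = [3, 89, 26, 91, 34, 35]
enqueue(6): queue = [3, 89, 26, 91, 34, 35, 6]

Answer: 3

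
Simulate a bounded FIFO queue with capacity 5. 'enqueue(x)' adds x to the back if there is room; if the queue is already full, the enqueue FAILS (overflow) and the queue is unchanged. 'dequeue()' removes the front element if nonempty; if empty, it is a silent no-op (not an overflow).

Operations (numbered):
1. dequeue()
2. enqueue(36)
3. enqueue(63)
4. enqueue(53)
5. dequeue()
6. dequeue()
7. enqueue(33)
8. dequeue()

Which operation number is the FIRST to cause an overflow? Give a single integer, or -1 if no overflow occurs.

1. dequeue(): empty, no-op, size=0
2. enqueue(36): size=1
3. enqueue(63): size=2
4. enqueue(53): size=3
5. dequeue(): size=2
6. dequeue(): size=1
7. enqueue(33): size=2
8. dequeue(): size=1

Answer: -1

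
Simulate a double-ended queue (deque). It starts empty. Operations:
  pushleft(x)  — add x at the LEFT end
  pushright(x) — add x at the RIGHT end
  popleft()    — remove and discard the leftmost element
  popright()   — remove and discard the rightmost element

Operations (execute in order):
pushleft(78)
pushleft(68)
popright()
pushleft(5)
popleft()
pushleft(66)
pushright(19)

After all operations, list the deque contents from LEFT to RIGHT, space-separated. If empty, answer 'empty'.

pushleft(78): [78]
pushleft(68): [68, 78]
popright(): [68]
pushleft(5): [5, 68]
popleft(): [68]
pushleft(66): [66, 68]
pushright(19): [66, 68, 19]

Answer: 66 68 19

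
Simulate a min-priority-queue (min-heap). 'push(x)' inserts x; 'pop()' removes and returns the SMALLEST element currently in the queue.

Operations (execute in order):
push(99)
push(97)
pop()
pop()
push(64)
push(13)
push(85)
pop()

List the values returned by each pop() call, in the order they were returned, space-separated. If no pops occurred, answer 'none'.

push(99): heap contents = [99]
push(97): heap contents = [97, 99]
pop() → 97: heap contents = [99]
pop() → 99: heap contents = []
push(64): heap contents = [64]
push(13): heap contents = [13, 64]
push(85): heap contents = [13, 64, 85]
pop() → 13: heap contents = [64, 85]

Answer: 97 99 13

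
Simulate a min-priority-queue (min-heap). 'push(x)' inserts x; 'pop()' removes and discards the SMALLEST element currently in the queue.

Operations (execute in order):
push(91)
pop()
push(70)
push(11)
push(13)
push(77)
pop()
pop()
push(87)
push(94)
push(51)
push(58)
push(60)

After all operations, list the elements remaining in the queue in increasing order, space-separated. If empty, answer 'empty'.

push(91): heap contents = [91]
pop() → 91: heap contents = []
push(70): heap contents = [70]
push(11): heap contents = [11, 70]
push(13): heap contents = [11, 13, 70]
push(77): heap contents = [11, 13, 70, 77]
pop() → 11: heap contents = [13, 70, 77]
pop() → 13: heap contents = [70, 77]
push(87): heap contents = [70, 77, 87]
push(94): heap contents = [70, 77, 87, 94]
push(51): heap contents = [51, 70, 77, 87, 94]
push(58): heap contents = [51, 58, 70, 77, 87, 94]
push(60): heap contents = [51, 58, 60, 70, 77, 87, 94]

Answer: 51 58 60 70 77 87 94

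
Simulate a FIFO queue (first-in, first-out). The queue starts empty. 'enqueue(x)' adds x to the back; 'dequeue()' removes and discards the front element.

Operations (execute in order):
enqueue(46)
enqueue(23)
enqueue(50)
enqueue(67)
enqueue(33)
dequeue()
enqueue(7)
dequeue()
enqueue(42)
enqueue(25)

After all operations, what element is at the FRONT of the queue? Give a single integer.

Answer: 50

Derivation:
enqueue(46): queue = [46]
enqueue(23): queue = [46, 23]
enqueue(50): queue = [46, 23, 50]
enqueue(67): queue = [46, 23, 50, 67]
enqueue(33): queue = [46, 23, 50, 67, 33]
dequeue(): queue = [23, 50, 67, 33]
enqueue(7): queue = [23, 50, 67, 33, 7]
dequeue(): queue = [50, 67, 33, 7]
enqueue(42): queue = [50, 67, 33, 7, 42]
enqueue(25): queue = [50, 67, 33, 7, 42, 25]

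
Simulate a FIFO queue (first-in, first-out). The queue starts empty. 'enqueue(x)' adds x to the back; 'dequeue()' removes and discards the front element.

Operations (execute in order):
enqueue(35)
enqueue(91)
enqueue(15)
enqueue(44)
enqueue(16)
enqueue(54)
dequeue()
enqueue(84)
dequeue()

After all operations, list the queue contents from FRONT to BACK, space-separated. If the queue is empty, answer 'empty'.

Answer: 15 44 16 54 84

Derivation:
enqueue(35): [35]
enqueue(91): [35, 91]
enqueue(15): [35, 91, 15]
enqueue(44): [35, 91, 15, 44]
enqueue(16): [35, 91, 15, 44, 16]
enqueue(54): [35, 91, 15, 44, 16, 54]
dequeue(): [91, 15, 44, 16, 54]
enqueue(84): [91, 15, 44, 16, 54, 84]
dequeue(): [15, 44, 16, 54, 84]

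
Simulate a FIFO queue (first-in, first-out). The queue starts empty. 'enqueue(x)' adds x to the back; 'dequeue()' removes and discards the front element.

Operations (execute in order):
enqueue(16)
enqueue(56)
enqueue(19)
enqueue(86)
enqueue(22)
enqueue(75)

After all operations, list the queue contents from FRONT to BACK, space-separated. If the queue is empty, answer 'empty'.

enqueue(16): [16]
enqueue(56): [16, 56]
enqueue(19): [16, 56, 19]
enqueue(86): [16, 56, 19, 86]
enqueue(22): [16, 56, 19, 86, 22]
enqueue(75): [16, 56, 19, 86, 22, 75]

Answer: 16 56 19 86 22 75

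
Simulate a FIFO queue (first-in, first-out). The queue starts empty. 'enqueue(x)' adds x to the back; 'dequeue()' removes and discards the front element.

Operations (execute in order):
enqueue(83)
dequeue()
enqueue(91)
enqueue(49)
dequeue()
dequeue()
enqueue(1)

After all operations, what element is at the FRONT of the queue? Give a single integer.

enqueue(83): queue = [83]
dequeue(): queue = []
enqueue(91): queue = [91]
enqueue(49): queue = [91, 49]
dequeue(): queue = [49]
dequeue(): queue = []
enqueue(1): queue = [1]

Answer: 1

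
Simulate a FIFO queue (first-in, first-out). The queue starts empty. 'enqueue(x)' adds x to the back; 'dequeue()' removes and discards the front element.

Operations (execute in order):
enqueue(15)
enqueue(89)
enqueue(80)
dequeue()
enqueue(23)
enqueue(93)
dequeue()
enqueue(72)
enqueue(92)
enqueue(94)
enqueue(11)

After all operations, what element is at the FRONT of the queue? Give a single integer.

enqueue(15): queue = [15]
enqueue(89): queue = [15, 89]
enqueue(80): queue = [15, 89, 80]
dequeue(): queue = [89, 80]
enqueue(23): queue = [89, 80, 23]
enqueue(93): queue = [89, 80, 23, 93]
dequeue(): queue = [80, 23, 93]
enqueue(72): queue = [80, 23, 93, 72]
enqueue(92): queue = [80, 23, 93, 72, 92]
enqueue(94): queue = [80, 23, 93, 72, 92, 94]
enqueue(11): queue = [80, 23, 93, 72, 92, 94, 11]

Answer: 80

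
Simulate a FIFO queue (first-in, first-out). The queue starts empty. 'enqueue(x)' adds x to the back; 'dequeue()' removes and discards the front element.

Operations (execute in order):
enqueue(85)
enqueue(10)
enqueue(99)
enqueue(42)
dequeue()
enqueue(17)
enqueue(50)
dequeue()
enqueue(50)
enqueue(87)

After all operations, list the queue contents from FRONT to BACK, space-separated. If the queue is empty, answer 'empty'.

Answer: 99 42 17 50 50 87

Derivation:
enqueue(85): [85]
enqueue(10): [85, 10]
enqueue(99): [85, 10, 99]
enqueue(42): [85, 10, 99, 42]
dequeue(): [10, 99, 42]
enqueue(17): [10, 99, 42, 17]
enqueue(50): [10, 99, 42, 17, 50]
dequeue(): [99, 42, 17, 50]
enqueue(50): [99, 42, 17, 50, 50]
enqueue(87): [99, 42, 17, 50, 50, 87]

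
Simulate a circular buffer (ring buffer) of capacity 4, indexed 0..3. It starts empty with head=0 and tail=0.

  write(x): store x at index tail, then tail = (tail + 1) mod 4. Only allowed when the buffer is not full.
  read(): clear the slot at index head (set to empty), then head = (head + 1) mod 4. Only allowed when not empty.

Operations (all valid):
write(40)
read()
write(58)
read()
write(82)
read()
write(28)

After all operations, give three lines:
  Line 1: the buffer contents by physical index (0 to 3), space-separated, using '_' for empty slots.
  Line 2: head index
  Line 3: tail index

write(40): buf=[40 _ _ _], head=0, tail=1, size=1
read(): buf=[_ _ _ _], head=1, tail=1, size=0
write(58): buf=[_ 58 _ _], head=1, tail=2, size=1
read(): buf=[_ _ _ _], head=2, tail=2, size=0
write(82): buf=[_ _ 82 _], head=2, tail=3, size=1
read(): buf=[_ _ _ _], head=3, tail=3, size=0
write(28): buf=[_ _ _ 28], head=3, tail=0, size=1

Answer: _ _ _ 28
3
0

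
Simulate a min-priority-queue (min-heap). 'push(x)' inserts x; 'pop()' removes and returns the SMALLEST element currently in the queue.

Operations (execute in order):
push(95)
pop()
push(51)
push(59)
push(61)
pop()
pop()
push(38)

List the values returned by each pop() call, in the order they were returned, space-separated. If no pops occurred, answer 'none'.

push(95): heap contents = [95]
pop() → 95: heap contents = []
push(51): heap contents = [51]
push(59): heap contents = [51, 59]
push(61): heap contents = [51, 59, 61]
pop() → 51: heap contents = [59, 61]
pop() → 59: heap contents = [61]
push(38): heap contents = [38, 61]

Answer: 95 51 59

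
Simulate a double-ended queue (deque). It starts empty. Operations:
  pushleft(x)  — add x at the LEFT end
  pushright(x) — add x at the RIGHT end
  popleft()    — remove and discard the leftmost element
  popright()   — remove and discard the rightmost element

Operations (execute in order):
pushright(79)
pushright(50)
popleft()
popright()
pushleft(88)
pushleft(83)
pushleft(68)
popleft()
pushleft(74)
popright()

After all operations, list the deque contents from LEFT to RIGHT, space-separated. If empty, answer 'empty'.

Answer: 74 83

Derivation:
pushright(79): [79]
pushright(50): [79, 50]
popleft(): [50]
popright(): []
pushleft(88): [88]
pushleft(83): [83, 88]
pushleft(68): [68, 83, 88]
popleft(): [83, 88]
pushleft(74): [74, 83, 88]
popright(): [74, 83]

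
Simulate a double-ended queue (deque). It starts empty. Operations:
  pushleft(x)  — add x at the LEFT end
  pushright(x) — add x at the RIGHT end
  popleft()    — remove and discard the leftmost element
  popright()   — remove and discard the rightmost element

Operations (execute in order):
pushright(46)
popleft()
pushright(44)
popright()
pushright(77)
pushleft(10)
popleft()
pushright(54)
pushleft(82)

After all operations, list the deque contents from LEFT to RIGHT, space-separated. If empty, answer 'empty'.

Answer: 82 77 54

Derivation:
pushright(46): [46]
popleft(): []
pushright(44): [44]
popright(): []
pushright(77): [77]
pushleft(10): [10, 77]
popleft(): [77]
pushright(54): [77, 54]
pushleft(82): [82, 77, 54]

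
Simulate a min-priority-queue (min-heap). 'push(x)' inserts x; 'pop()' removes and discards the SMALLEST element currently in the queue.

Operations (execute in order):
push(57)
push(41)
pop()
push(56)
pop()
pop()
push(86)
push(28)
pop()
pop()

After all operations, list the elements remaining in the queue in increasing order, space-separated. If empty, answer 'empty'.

push(57): heap contents = [57]
push(41): heap contents = [41, 57]
pop() → 41: heap contents = [57]
push(56): heap contents = [56, 57]
pop() → 56: heap contents = [57]
pop() → 57: heap contents = []
push(86): heap contents = [86]
push(28): heap contents = [28, 86]
pop() → 28: heap contents = [86]
pop() → 86: heap contents = []

Answer: empty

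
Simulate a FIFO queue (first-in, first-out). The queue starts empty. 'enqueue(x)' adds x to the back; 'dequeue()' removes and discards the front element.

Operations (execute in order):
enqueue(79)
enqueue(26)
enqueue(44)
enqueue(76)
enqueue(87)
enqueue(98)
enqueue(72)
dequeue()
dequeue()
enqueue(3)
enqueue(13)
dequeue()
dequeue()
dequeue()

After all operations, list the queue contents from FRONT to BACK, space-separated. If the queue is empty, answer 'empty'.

enqueue(79): [79]
enqueue(26): [79, 26]
enqueue(44): [79, 26, 44]
enqueue(76): [79, 26, 44, 76]
enqueue(87): [79, 26, 44, 76, 87]
enqueue(98): [79, 26, 44, 76, 87, 98]
enqueue(72): [79, 26, 44, 76, 87, 98, 72]
dequeue(): [26, 44, 76, 87, 98, 72]
dequeue(): [44, 76, 87, 98, 72]
enqueue(3): [44, 76, 87, 98, 72, 3]
enqueue(13): [44, 76, 87, 98, 72, 3, 13]
dequeue(): [76, 87, 98, 72, 3, 13]
dequeue(): [87, 98, 72, 3, 13]
dequeue(): [98, 72, 3, 13]

Answer: 98 72 3 13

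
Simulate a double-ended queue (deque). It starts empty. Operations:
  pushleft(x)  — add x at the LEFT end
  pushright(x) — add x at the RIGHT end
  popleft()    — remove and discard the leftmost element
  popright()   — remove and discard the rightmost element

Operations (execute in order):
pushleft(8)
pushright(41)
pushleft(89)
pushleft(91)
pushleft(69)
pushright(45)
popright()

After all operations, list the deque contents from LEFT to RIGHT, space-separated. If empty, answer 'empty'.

Answer: 69 91 89 8 41

Derivation:
pushleft(8): [8]
pushright(41): [8, 41]
pushleft(89): [89, 8, 41]
pushleft(91): [91, 89, 8, 41]
pushleft(69): [69, 91, 89, 8, 41]
pushright(45): [69, 91, 89, 8, 41, 45]
popright(): [69, 91, 89, 8, 41]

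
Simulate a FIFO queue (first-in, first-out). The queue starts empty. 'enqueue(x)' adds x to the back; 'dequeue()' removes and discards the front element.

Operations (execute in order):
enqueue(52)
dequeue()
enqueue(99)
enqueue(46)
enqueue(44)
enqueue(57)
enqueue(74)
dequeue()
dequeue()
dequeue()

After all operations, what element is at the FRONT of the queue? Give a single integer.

enqueue(52): queue = [52]
dequeue(): queue = []
enqueue(99): queue = [99]
enqueue(46): queue = [99, 46]
enqueue(44): queue = [99, 46, 44]
enqueue(57): queue = [99, 46, 44, 57]
enqueue(74): queue = [99, 46, 44, 57, 74]
dequeue(): queue = [46, 44, 57, 74]
dequeue(): queue = [44, 57, 74]
dequeue(): queue = [57, 74]

Answer: 57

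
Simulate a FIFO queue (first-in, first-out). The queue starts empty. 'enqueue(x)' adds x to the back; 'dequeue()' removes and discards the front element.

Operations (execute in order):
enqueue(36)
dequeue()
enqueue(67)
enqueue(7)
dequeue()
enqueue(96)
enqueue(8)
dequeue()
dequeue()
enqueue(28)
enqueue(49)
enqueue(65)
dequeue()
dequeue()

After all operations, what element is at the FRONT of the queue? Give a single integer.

enqueue(36): queue = [36]
dequeue(): queue = []
enqueue(67): queue = [67]
enqueue(7): queue = [67, 7]
dequeue(): queue = [7]
enqueue(96): queue = [7, 96]
enqueue(8): queue = [7, 96, 8]
dequeue(): queue = [96, 8]
dequeue(): queue = [8]
enqueue(28): queue = [8, 28]
enqueue(49): queue = [8, 28, 49]
enqueue(65): queue = [8, 28, 49, 65]
dequeue(): queue = [28, 49, 65]
dequeue(): queue = [49, 65]

Answer: 49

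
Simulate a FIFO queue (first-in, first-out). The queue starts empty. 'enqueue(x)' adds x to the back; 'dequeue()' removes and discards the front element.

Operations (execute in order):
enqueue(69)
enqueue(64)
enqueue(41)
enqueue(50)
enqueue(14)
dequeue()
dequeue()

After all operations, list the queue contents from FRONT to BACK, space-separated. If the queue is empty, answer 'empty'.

Answer: 41 50 14

Derivation:
enqueue(69): [69]
enqueue(64): [69, 64]
enqueue(41): [69, 64, 41]
enqueue(50): [69, 64, 41, 50]
enqueue(14): [69, 64, 41, 50, 14]
dequeue(): [64, 41, 50, 14]
dequeue(): [41, 50, 14]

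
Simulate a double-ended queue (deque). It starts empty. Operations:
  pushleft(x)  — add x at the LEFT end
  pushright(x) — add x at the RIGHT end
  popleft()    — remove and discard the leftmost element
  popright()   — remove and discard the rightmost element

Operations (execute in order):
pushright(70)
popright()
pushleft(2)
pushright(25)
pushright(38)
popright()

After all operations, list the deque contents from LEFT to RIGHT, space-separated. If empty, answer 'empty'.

Answer: 2 25

Derivation:
pushright(70): [70]
popright(): []
pushleft(2): [2]
pushright(25): [2, 25]
pushright(38): [2, 25, 38]
popright(): [2, 25]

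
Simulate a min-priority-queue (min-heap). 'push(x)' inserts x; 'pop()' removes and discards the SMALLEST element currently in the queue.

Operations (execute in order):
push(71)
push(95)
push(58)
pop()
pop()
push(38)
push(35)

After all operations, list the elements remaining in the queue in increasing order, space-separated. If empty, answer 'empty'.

push(71): heap contents = [71]
push(95): heap contents = [71, 95]
push(58): heap contents = [58, 71, 95]
pop() → 58: heap contents = [71, 95]
pop() → 71: heap contents = [95]
push(38): heap contents = [38, 95]
push(35): heap contents = [35, 38, 95]

Answer: 35 38 95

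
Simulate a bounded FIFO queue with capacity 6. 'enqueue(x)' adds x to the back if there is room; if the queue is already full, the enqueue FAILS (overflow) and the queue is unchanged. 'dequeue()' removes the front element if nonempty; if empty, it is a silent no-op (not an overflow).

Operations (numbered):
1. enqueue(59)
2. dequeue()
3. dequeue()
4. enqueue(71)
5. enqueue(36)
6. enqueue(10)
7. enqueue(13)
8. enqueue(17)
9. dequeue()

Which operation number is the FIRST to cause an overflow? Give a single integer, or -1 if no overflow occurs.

1. enqueue(59): size=1
2. dequeue(): size=0
3. dequeue(): empty, no-op, size=0
4. enqueue(71): size=1
5. enqueue(36): size=2
6. enqueue(10): size=3
7. enqueue(13): size=4
8. enqueue(17): size=5
9. dequeue(): size=4

Answer: -1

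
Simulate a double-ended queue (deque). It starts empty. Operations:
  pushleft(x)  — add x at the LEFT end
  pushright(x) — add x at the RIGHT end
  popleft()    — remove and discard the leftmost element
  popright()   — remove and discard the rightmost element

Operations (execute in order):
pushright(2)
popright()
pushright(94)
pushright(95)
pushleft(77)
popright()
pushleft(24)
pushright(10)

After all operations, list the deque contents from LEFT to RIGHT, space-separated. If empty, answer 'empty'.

Answer: 24 77 94 10

Derivation:
pushright(2): [2]
popright(): []
pushright(94): [94]
pushright(95): [94, 95]
pushleft(77): [77, 94, 95]
popright(): [77, 94]
pushleft(24): [24, 77, 94]
pushright(10): [24, 77, 94, 10]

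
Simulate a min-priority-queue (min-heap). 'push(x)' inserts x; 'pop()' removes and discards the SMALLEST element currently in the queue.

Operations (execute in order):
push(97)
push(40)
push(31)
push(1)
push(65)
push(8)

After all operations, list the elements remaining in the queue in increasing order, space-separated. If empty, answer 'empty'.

push(97): heap contents = [97]
push(40): heap contents = [40, 97]
push(31): heap contents = [31, 40, 97]
push(1): heap contents = [1, 31, 40, 97]
push(65): heap contents = [1, 31, 40, 65, 97]
push(8): heap contents = [1, 8, 31, 40, 65, 97]

Answer: 1 8 31 40 65 97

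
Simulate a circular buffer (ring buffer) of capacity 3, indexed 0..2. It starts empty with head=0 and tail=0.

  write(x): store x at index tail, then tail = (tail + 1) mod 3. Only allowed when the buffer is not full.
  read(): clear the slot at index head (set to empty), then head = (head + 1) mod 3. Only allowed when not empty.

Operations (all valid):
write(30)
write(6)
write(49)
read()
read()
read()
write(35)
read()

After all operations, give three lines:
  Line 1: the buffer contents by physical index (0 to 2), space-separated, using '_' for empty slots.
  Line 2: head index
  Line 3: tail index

write(30): buf=[30 _ _], head=0, tail=1, size=1
write(6): buf=[30 6 _], head=0, tail=2, size=2
write(49): buf=[30 6 49], head=0, tail=0, size=3
read(): buf=[_ 6 49], head=1, tail=0, size=2
read(): buf=[_ _ 49], head=2, tail=0, size=1
read(): buf=[_ _ _], head=0, tail=0, size=0
write(35): buf=[35 _ _], head=0, tail=1, size=1
read(): buf=[_ _ _], head=1, tail=1, size=0

Answer: _ _ _
1
1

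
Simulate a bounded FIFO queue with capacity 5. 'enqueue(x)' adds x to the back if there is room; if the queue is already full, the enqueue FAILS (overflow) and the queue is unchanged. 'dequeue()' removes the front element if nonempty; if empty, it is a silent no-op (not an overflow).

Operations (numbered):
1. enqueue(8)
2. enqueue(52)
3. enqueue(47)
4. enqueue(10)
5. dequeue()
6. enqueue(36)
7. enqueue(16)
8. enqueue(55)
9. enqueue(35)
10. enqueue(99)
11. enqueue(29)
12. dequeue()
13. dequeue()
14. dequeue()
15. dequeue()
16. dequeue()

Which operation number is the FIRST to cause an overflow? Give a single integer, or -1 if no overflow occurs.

Answer: 8

Derivation:
1. enqueue(8): size=1
2. enqueue(52): size=2
3. enqueue(47): size=3
4. enqueue(10): size=4
5. dequeue(): size=3
6. enqueue(36): size=4
7. enqueue(16): size=5
8. enqueue(55): size=5=cap → OVERFLOW (fail)
9. enqueue(35): size=5=cap → OVERFLOW (fail)
10. enqueue(99): size=5=cap → OVERFLOW (fail)
11. enqueue(29): size=5=cap → OVERFLOW (fail)
12. dequeue(): size=4
13. dequeue(): size=3
14. dequeue(): size=2
15. dequeue(): size=1
16. dequeue(): size=0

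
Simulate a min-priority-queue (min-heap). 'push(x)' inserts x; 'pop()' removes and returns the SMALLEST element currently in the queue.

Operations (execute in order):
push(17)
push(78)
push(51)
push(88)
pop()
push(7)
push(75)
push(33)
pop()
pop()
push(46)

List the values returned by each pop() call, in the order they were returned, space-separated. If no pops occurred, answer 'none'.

push(17): heap contents = [17]
push(78): heap contents = [17, 78]
push(51): heap contents = [17, 51, 78]
push(88): heap contents = [17, 51, 78, 88]
pop() → 17: heap contents = [51, 78, 88]
push(7): heap contents = [7, 51, 78, 88]
push(75): heap contents = [7, 51, 75, 78, 88]
push(33): heap contents = [7, 33, 51, 75, 78, 88]
pop() → 7: heap contents = [33, 51, 75, 78, 88]
pop() → 33: heap contents = [51, 75, 78, 88]
push(46): heap contents = [46, 51, 75, 78, 88]

Answer: 17 7 33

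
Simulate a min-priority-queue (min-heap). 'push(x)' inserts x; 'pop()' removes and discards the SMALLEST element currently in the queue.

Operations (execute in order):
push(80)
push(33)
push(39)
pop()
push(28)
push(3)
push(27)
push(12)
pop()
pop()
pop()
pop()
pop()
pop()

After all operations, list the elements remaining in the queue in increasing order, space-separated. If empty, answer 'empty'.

Answer: empty

Derivation:
push(80): heap contents = [80]
push(33): heap contents = [33, 80]
push(39): heap contents = [33, 39, 80]
pop() → 33: heap contents = [39, 80]
push(28): heap contents = [28, 39, 80]
push(3): heap contents = [3, 28, 39, 80]
push(27): heap contents = [3, 27, 28, 39, 80]
push(12): heap contents = [3, 12, 27, 28, 39, 80]
pop() → 3: heap contents = [12, 27, 28, 39, 80]
pop() → 12: heap contents = [27, 28, 39, 80]
pop() → 27: heap contents = [28, 39, 80]
pop() → 28: heap contents = [39, 80]
pop() → 39: heap contents = [80]
pop() → 80: heap contents = []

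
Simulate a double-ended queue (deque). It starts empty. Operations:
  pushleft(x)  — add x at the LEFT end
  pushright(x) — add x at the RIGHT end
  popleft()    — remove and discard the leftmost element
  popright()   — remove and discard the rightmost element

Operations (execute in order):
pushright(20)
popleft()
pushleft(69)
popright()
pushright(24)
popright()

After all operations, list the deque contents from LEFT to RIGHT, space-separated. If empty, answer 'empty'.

Answer: empty

Derivation:
pushright(20): [20]
popleft(): []
pushleft(69): [69]
popright(): []
pushright(24): [24]
popright(): []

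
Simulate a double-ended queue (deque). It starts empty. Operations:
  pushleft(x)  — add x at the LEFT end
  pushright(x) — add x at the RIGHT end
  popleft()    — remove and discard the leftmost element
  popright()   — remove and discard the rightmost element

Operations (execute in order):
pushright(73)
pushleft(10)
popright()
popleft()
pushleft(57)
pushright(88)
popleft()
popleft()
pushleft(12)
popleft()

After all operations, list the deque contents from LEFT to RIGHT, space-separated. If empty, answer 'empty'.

Answer: empty

Derivation:
pushright(73): [73]
pushleft(10): [10, 73]
popright(): [10]
popleft(): []
pushleft(57): [57]
pushright(88): [57, 88]
popleft(): [88]
popleft(): []
pushleft(12): [12]
popleft(): []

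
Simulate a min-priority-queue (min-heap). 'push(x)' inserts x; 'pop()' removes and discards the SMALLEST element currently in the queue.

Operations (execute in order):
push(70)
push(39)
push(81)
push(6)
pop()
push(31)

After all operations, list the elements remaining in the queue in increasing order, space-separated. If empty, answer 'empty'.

push(70): heap contents = [70]
push(39): heap contents = [39, 70]
push(81): heap contents = [39, 70, 81]
push(6): heap contents = [6, 39, 70, 81]
pop() → 6: heap contents = [39, 70, 81]
push(31): heap contents = [31, 39, 70, 81]

Answer: 31 39 70 81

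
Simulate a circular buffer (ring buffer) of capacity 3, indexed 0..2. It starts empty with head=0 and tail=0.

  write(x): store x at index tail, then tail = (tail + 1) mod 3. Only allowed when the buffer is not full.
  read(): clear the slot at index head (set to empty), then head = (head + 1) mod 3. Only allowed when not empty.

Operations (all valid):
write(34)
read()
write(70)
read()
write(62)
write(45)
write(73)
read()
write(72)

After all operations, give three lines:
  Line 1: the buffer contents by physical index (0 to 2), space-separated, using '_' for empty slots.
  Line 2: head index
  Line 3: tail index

write(34): buf=[34 _ _], head=0, tail=1, size=1
read(): buf=[_ _ _], head=1, tail=1, size=0
write(70): buf=[_ 70 _], head=1, tail=2, size=1
read(): buf=[_ _ _], head=2, tail=2, size=0
write(62): buf=[_ _ 62], head=2, tail=0, size=1
write(45): buf=[45 _ 62], head=2, tail=1, size=2
write(73): buf=[45 73 62], head=2, tail=2, size=3
read(): buf=[45 73 _], head=0, tail=2, size=2
write(72): buf=[45 73 72], head=0, tail=0, size=3

Answer: 45 73 72
0
0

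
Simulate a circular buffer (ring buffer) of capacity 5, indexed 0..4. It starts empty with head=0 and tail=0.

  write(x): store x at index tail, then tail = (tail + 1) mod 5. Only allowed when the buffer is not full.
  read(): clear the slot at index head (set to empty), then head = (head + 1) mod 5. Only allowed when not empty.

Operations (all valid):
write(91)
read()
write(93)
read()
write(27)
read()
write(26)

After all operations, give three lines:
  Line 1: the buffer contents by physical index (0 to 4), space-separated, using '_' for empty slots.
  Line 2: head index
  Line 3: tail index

write(91): buf=[91 _ _ _ _], head=0, tail=1, size=1
read(): buf=[_ _ _ _ _], head=1, tail=1, size=0
write(93): buf=[_ 93 _ _ _], head=1, tail=2, size=1
read(): buf=[_ _ _ _ _], head=2, tail=2, size=0
write(27): buf=[_ _ 27 _ _], head=2, tail=3, size=1
read(): buf=[_ _ _ _ _], head=3, tail=3, size=0
write(26): buf=[_ _ _ 26 _], head=3, tail=4, size=1

Answer: _ _ _ 26 _
3
4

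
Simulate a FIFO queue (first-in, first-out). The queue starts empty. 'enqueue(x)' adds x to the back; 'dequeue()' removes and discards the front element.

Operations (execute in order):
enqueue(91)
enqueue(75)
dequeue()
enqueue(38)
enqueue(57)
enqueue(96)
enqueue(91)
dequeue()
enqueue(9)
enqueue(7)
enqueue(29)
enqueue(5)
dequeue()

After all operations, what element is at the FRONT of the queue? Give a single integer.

enqueue(91): queue = [91]
enqueue(75): queue = [91, 75]
dequeue(): queue = [75]
enqueue(38): queue = [75, 38]
enqueue(57): queue = [75, 38, 57]
enqueue(96): queue = [75, 38, 57, 96]
enqueue(91): queue = [75, 38, 57, 96, 91]
dequeue(): queue = [38, 57, 96, 91]
enqueue(9): queue = [38, 57, 96, 91, 9]
enqueue(7): queue = [38, 57, 96, 91, 9, 7]
enqueue(29): queue = [38, 57, 96, 91, 9, 7, 29]
enqueue(5): queue = [38, 57, 96, 91, 9, 7, 29, 5]
dequeue(): queue = [57, 96, 91, 9, 7, 29, 5]

Answer: 57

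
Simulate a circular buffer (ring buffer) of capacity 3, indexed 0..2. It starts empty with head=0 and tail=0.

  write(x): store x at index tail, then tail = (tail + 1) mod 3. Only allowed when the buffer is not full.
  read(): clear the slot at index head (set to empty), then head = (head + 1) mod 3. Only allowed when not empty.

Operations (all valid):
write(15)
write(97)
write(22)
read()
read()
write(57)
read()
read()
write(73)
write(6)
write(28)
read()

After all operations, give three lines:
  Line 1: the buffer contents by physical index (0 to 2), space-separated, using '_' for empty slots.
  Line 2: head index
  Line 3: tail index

write(15): buf=[15 _ _], head=0, tail=1, size=1
write(97): buf=[15 97 _], head=0, tail=2, size=2
write(22): buf=[15 97 22], head=0, tail=0, size=3
read(): buf=[_ 97 22], head=1, tail=0, size=2
read(): buf=[_ _ 22], head=2, tail=0, size=1
write(57): buf=[57 _ 22], head=2, tail=1, size=2
read(): buf=[57 _ _], head=0, tail=1, size=1
read(): buf=[_ _ _], head=1, tail=1, size=0
write(73): buf=[_ 73 _], head=1, tail=2, size=1
write(6): buf=[_ 73 6], head=1, tail=0, size=2
write(28): buf=[28 73 6], head=1, tail=1, size=3
read(): buf=[28 _ 6], head=2, tail=1, size=2

Answer: 28 _ 6
2
1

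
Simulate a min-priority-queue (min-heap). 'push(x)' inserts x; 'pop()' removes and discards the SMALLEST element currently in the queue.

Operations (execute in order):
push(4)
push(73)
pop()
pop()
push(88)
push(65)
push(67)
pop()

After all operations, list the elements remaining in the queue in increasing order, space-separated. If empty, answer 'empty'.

push(4): heap contents = [4]
push(73): heap contents = [4, 73]
pop() → 4: heap contents = [73]
pop() → 73: heap contents = []
push(88): heap contents = [88]
push(65): heap contents = [65, 88]
push(67): heap contents = [65, 67, 88]
pop() → 65: heap contents = [67, 88]

Answer: 67 88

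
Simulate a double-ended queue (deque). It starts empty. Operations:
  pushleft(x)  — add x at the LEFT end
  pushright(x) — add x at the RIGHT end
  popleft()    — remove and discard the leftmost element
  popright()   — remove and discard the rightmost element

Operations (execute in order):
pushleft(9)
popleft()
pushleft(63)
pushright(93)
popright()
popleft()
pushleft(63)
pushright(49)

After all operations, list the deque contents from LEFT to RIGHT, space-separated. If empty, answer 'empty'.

pushleft(9): [9]
popleft(): []
pushleft(63): [63]
pushright(93): [63, 93]
popright(): [63]
popleft(): []
pushleft(63): [63]
pushright(49): [63, 49]

Answer: 63 49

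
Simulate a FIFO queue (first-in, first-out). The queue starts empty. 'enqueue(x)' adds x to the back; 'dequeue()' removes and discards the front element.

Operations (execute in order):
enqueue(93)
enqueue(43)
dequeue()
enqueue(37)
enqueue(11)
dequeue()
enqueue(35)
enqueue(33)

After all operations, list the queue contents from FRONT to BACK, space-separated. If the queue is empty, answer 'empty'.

enqueue(93): [93]
enqueue(43): [93, 43]
dequeue(): [43]
enqueue(37): [43, 37]
enqueue(11): [43, 37, 11]
dequeue(): [37, 11]
enqueue(35): [37, 11, 35]
enqueue(33): [37, 11, 35, 33]

Answer: 37 11 35 33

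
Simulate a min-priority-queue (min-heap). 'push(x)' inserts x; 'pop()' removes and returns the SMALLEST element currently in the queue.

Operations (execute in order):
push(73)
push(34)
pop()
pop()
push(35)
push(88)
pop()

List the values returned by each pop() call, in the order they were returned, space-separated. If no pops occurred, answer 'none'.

push(73): heap contents = [73]
push(34): heap contents = [34, 73]
pop() → 34: heap contents = [73]
pop() → 73: heap contents = []
push(35): heap contents = [35]
push(88): heap contents = [35, 88]
pop() → 35: heap contents = [88]

Answer: 34 73 35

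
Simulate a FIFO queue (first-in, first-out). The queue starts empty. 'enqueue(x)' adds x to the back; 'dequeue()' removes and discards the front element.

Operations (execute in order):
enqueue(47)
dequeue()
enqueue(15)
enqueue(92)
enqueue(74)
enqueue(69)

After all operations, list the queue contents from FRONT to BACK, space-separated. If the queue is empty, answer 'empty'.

enqueue(47): [47]
dequeue(): []
enqueue(15): [15]
enqueue(92): [15, 92]
enqueue(74): [15, 92, 74]
enqueue(69): [15, 92, 74, 69]

Answer: 15 92 74 69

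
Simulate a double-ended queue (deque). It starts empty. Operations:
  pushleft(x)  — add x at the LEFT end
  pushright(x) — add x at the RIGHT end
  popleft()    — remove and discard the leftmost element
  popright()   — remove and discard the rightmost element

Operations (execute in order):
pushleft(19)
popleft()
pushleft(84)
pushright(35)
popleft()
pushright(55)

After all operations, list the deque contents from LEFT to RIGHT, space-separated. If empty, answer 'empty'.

Answer: 35 55

Derivation:
pushleft(19): [19]
popleft(): []
pushleft(84): [84]
pushright(35): [84, 35]
popleft(): [35]
pushright(55): [35, 55]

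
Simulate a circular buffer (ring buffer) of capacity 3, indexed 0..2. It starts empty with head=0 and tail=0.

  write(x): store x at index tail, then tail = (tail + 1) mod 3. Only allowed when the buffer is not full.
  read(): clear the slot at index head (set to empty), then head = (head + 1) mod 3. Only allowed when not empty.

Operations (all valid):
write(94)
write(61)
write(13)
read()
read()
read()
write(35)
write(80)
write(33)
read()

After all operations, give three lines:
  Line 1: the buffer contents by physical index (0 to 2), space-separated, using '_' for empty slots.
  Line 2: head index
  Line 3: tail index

write(94): buf=[94 _ _], head=0, tail=1, size=1
write(61): buf=[94 61 _], head=0, tail=2, size=2
write(13): buf=[94 61 13], head=0, tail=0, size=3
read(): buf=[_ 61 13], head=1, tail=0, size=2
read(): buf=[_ _ 13], head=2, tail=0, size=1
read(): buf=[_ _ _], head=0, tail=0, size=0
write(35): buf=[35 _ _], head=0, tail=1, size=1
write(80): buf=[35 80 _], head=0, tail=2, size=2
write(33): buf=[35 80 33], head=0, tail=0, size=3
read(): buf=[_ 80 33], head=1, tail=0, size=2

Answer: _ 80 33
1
0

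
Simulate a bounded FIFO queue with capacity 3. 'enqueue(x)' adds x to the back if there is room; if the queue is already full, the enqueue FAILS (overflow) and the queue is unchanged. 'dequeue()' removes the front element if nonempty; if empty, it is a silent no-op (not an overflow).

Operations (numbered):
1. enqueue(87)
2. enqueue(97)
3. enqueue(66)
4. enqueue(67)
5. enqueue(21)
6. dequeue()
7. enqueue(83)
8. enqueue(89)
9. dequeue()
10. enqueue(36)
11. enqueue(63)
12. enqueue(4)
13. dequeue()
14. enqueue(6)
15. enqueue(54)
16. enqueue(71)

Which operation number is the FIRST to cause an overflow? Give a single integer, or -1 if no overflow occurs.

1. enqueue(87): size=1
2. enqueue(97): size=2
3. enqueue(66): size=3
4. enqueue(67): size=3=cap → OVERFLOW (fail)
5. enqueue(21): size=3=cap → OVERFLOW (fail)
6. dequeue(): size=2
7. enqueue(83): size=3
8. enqueue(89): size=3=cap → OVERFLOW (fail)
9. dequeue(): size=2
10. enqueue(36): size=3
11. enqueue(63): size=3=cap → OVERFLOW (fail)
12. enqueue(4): size=3=cap → OVERFLOW (fail)
13. dequeue(): size=2
14. enqueue(6): size=3
15. enqueue(54): size=3=cap → OVERFLOW (fail)
16. enqueue(71): size=3=cap → OVERFLOW (fail)

Answer: 4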